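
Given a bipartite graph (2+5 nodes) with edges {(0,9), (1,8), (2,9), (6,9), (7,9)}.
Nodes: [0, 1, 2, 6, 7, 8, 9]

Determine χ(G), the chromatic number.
Clique number ω(G) = 2 (lower bound: χ ≥ ω).
The graph is bipartite (no odd cycle), so 2 colors suffice: χ(G) = 2.
A valid 2-coloring: color 1: [8, 9]; color 2: [0, 1, 2, 6, 7].

χ(G) = 2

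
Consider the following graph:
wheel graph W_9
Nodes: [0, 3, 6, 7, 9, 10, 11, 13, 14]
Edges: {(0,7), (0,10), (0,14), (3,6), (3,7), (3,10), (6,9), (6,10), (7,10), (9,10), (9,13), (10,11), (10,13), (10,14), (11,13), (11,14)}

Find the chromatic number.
Clique number ω(G) = 3 (lower bound: χ ≥ ω).
The clique on [0, 10, 14] has size 3, forcing χ ≥ 3, and the coloring below uses 3 colors, so χ(G) = 3.
A valid 3-coloring: color 1: [10]; color 2: [6, 7, 13, 14]; color 3: [0, 3, 9, 11].

χ(G) = 3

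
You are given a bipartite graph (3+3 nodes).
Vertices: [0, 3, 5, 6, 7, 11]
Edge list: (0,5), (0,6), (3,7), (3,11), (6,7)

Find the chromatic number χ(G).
χ(G) = 2

Clique number ω(G) = 2 (lower bound: χ ≥ ω).
The graph is bipartite (no odd cycle), so 2 colors suffice: χ(G) = 2.
A valid 2-coloring: color 1: [0, 7, 11]; color 2: [3, 5, 6].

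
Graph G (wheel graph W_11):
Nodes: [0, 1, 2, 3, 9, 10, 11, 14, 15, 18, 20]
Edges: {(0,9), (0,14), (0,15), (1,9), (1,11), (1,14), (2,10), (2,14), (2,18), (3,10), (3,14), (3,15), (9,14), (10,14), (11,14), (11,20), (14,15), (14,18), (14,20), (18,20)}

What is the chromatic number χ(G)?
χ(G) = 3

Clique number ω(G) = 3 (lower bound: χ ≥ ω).
The clique on [0, 9, 14] has size 3, forcing χ ≥ 3, and the coloring below uses 3 colors, so χ(G) = 3.
A valid 3-coloring: color 1: [14]; color 2: [9, 10, 11, 15, 18]; color 3: [0, 1, 2, 3, 20].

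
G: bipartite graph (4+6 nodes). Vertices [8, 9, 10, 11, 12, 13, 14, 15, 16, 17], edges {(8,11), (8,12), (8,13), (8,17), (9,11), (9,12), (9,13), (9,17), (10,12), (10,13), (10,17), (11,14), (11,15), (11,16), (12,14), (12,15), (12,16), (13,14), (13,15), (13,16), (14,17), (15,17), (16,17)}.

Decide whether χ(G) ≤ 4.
A valid 4-coloring: color 1: [11, 12, 13, 17]; color 2: [8, 9, 10, 14, 15, 16].
(χ(G) = 2 ≤ 4.)

Yes, G is 4-colorable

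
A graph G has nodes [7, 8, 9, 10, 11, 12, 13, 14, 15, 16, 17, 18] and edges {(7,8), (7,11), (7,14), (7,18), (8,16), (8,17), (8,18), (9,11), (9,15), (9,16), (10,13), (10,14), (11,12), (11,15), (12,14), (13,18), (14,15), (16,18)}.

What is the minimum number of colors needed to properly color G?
Clique number ω(G) = 3 (lower bound: χ ≥ ω).
The clique on [7, 8, 18] has size 3, forcing χ ≥ 3, and the coloring below uses 3 colors, so χ(G) = 3.
A valid 3-coloring: color 1: [8, 11, 13, 14]; color 2: [9, 10, 12, 17, 18]; color 3: [7, 15, 16].

χ(G) = 3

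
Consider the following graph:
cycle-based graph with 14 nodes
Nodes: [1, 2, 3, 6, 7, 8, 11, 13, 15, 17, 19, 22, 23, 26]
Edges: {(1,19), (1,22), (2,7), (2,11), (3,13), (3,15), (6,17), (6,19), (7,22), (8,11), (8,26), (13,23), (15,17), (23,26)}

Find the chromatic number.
χ(G) = 2

Clique number ω(G) = 2 (lower bound: χ ≥ ω).
The graph is bipartite (no odd cycle), so 2 colors suffice: χ(G) = 2.
A valid 2-coloring: color 1: [2, 3, 8, 17, 19, 22, 23]; color 2: [1, 6, 7, 11, 13, 15, 26].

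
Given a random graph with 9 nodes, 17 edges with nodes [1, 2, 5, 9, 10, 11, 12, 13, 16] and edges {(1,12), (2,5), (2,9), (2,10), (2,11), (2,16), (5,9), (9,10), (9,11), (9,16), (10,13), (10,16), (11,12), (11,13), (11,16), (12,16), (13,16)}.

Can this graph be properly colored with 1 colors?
No, G is not 1-colorable

The clique on vertices [2, 9, 10, 16] has size 4 > 1, so it alone needs 4 colors.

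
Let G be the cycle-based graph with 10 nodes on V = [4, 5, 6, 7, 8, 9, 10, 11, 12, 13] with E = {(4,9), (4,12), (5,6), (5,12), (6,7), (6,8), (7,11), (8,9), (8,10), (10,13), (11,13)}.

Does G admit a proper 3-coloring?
A valid 3-coloring: color 1: [6, 9, 10, 11, 12]; color 2: [4, 5, 7, 8, 13].
(χ(G) = 2 ≤ 3.)

Yes, G is 3-colorable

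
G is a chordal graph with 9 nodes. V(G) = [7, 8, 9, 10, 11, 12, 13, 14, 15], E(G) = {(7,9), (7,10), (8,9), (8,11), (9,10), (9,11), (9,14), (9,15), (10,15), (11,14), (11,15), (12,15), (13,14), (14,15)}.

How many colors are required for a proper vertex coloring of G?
χ(G) = 4

Clique number ω(G) = 4 (lower bound: χ ≥ ω).
The clique on [9, 11, 14, 15] has size 4, forcing χ ≥ 4, and the coloring below uses 4 colors, so χ(G) = 4.
A valid 4-coloring: color 1: [9, 12, 13]; color 2: [7, 8, 15]; color 3: [10, 11]; color 4: [14].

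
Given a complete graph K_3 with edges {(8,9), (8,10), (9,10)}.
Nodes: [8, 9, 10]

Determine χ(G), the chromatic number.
Clique number ω(G) = 3 (lower bound: χ ≥ ω).
The clique on [8, 9, 10] has size 3, forcing χ ≥ 3, and the coloring below uses 3 colors, so χ(G) = 3.
A valid 3-coloring: color 1: [8]; color 2: [10]; color 3: [9].

χ(G) = 3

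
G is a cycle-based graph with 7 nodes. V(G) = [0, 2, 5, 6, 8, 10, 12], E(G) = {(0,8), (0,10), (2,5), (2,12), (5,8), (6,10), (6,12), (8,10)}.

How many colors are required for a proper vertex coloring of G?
Clique number ω(G) = 3 (lower bound: χ ≥ ω).
The clique on [0, 8, 10] has size 3, forcing χ ≥ 3, and the coloring below uses 3 colors, so χ(G) = 3.
A valid 3-coloring: color 1: [5, 10, 12]; color 2: [2, 6, 8]; color 3: [0].

χ(G) = 3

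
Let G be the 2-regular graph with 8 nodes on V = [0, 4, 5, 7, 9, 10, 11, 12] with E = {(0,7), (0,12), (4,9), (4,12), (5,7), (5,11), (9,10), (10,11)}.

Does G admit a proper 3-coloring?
A valid 3-coloring: color 1: [7, 9, 11, 12]; color 2: [0, 4, 5, 10].
(χ(G) = 2 ≤ 3.)

Yes, G is 3-colorable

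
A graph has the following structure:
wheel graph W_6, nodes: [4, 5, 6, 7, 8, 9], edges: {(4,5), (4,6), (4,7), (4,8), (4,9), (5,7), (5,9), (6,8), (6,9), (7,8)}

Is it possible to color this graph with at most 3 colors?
Odd cycle [9, 6, 8, 7, 5] needs 3 colors (χ ≥ 3).
Vertex 4 is adjacent to every vertex of [5, 6, 7, 8, 9], which already need 3 colors among themselves, so 4 needs a new color (χ ≥ 4).
Hence χ(G) ≥ 4 > 3, so no proper 3-coloring exists.

No, G is not 3-colorable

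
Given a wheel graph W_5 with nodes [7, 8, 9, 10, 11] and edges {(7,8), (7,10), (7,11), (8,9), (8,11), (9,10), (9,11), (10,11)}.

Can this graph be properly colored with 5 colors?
Yes, G is 5-colorable

A valid 5-coloring: color 1: [11]; color 2: [8, 10]; color 3: [7, 9].
(χ(G) = 3 ≤ 5.)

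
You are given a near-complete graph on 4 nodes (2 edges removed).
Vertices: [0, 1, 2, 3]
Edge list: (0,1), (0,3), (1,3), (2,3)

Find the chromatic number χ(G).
χ(G) = 3

Clique number ω(G) = 3 (lower bound: χ ≥ ω).
The clique on [0, 1, 3] has size 3, forcing χ ≥ 3, and the coloring below uses 3 colors, so χ(G) = 3.
A valid 3-coloring: color 1: [3]; color 2: [1, 2]; color 3: [0].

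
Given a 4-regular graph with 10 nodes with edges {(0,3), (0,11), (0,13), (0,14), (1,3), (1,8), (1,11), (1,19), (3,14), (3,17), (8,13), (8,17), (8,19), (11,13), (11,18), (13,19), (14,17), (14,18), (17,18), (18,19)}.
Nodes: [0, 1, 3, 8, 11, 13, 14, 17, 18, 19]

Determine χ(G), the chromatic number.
Clique number ω(G) = 3 (lower bound: χ ≥ ω).
Suppose a proper 3-coloring c exists. The clique [0, 3, 14] takes 3 distinct colors; by symmetry let c(0) = 1, c(3) = 2, c(14) = 3.
- Vertex 17: neighbors [3, 14] already have colors [2, 3] ⇒ c(17) = 1.
- Vertex 18: neighbors [17, 14] already have colors [1, 3] ⇒ c(18) = 2.
- Vertex 11: neighbors [0, 18] already have colors [1, 2] ⇒ c(11) = 3.
- Vertex 1: neighbors [3, 11] already have colors [2, 3] ⇒ c(1) = 1.
- Vertex 13: neighbors [0, 11] already have colors [1, 3] ⇒ c(13) = 2.
- Vertex 8: neighbors [1, 13] already have colors [1, 2] ⇒ c(8) = 3.
- Vertex 19: neighbors [1, 13, 8] already have colors [1, 2, 3] — all 3 colors blocked. Contradiction.
The forced assignments end in a contradiction, so G has no proper 3-coloring (χ ≥ 4).
The coloring below uses 4 colors, so χ(G) = 4.
A valid 4-coloring: color 1: [1, 13, 14]; color 2: [3, 8, 18]; color 3: [0, 17, 19]; color 4: [11].

χ(G) = 4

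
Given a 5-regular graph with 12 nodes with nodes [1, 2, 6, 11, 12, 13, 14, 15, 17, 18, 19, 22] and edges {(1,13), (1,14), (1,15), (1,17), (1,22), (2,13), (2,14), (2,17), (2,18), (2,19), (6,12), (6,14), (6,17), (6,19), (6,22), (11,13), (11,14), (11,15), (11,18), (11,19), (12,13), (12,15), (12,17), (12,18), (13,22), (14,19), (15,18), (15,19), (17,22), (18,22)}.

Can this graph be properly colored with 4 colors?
Yes, G is 4-colorable

A valid 4-coloring: color 1: [12, 19, 22]; color 2: [1, 2, 6, 11]; color 3: [13, 14, 15, 17]; color 4: [18].
(χ(G) = 4 ≤ 4.)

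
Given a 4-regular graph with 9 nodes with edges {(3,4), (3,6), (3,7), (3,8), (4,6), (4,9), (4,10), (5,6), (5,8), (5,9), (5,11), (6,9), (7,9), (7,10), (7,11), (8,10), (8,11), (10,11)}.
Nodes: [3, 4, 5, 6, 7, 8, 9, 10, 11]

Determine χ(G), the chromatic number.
χ(G) = 4

Clique number ω(G) = 3 (lower bound: χ ≥ ω).
Suppose a proper 3-coloring c exists. The clique [3, 4, 6] takes 3 distinct colors; by symmetry let c(3) = 1, c(4) = 2, c(6) = 3.
- Vertex 9: neighbors [4, 6] already have colors [2, 3] ⇒ c(9) = 1.
- Vertex 5: neighbors [9, 6] already have colors [1, 3] ⇒ c(5) = 2.
- Vertex 8: neighbors [3, 5] already have colors [1, 2] ⇒ c(8) = 3.
- Vertex 10: neighbors [4, 8] already have colors [2, 3] ⇒ c(10) = 1.
- Vertex 11: neighbors [10, 5, 8] already have colors [1, 2, 3] — all 3 colors blocked. Contradiction.
The forced assignments end in a contradiction, so G has no proper 3-coloring (χ ≥ 4).
The coloring below uses 4 colors, so χ(G) = 4.
A valid 4-coloring: color 1: [3, 9, 10]; color 2: [4, 5, 7]; color 3: [6, 11]; color 4: [8].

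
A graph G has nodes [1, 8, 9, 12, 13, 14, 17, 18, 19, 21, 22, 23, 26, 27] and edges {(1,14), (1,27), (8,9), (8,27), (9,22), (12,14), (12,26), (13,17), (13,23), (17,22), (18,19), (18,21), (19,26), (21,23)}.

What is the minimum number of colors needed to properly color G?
χ(G) = 2

Clique number ω(G) = 2 (lower bound: χ ≥ ω).
The graph is bipartite (no odd cycle), so 2 colors suffice: χ(G) = 2.
A valid 2-coloring: color 1: [9, 14, 17, 18, 23, 26, 27]; color 2: [1, 8, 12, 13, 19, 21, 22].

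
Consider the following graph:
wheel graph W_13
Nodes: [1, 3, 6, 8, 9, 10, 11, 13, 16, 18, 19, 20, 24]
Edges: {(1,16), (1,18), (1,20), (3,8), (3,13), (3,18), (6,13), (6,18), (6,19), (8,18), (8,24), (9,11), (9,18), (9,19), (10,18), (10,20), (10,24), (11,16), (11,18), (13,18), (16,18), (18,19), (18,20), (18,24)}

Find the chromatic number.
Clique number ω(G) = 3 (lower bound: χ ≥ ω).
The clique on [1, 16, 18] has size 3, forcing χ ≥ 3, and the coloring below uses 3 colors, so χ(G) = 3.
A valid 3-coloring: color 1: [18]; color 2: [3, 6, 9, 16, 20, 24]; color 3: [1, 8, 10, 11, 13, 19].

χ(G) = 3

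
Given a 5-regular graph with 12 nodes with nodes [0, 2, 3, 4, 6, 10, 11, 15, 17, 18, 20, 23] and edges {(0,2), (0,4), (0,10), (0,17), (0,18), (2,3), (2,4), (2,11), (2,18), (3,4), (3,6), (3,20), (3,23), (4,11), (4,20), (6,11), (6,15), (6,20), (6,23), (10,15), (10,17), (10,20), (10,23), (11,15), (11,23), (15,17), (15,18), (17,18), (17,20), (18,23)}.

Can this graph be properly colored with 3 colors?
Suppose a proper 3-coloring c exists. The clique [0, 2, 4] takes 3 distinct colors; by symmetry let c(0) = 1, c(2) = 2, c(4) = 3.
- Vertex 3: neighbors [2, 4] already have colors [2, 3] ⇒ c(3) = 1.
- Vertex 11: neighbors [2, 4] already have colors [2, 3] ⇒ c(11) = 1.
- Vertex 18: neighbors [0, 2] already have colors [1, 2] ⇒ c(18) = 3.
- Vertex 15: neighbors [11, 18] already have colors [1, 3] ⇒ c(15) = 2.
- Vertex 17: neighbors [0, 15, 18] already have colors [1, 2, 3] — all 3 colors blocked. Contradiction.
The forced assignments end in a contradiction, so G has no proper 3-coloring (χ ≥ 4).

No, G is not 3-colorable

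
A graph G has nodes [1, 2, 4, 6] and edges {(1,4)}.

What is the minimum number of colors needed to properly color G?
Clique number ω(G) = 2 (lower bound: χ ≥ ω).
The graph is bipartite (no odd cycle), so 2 colors suffice: χ(G) = 2.
A valid 2-coloring: color 1: [1, 2, 6]; color 2: [4].

χ(G) = 2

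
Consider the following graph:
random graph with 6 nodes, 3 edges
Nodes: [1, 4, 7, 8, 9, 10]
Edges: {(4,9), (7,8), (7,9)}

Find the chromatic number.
χ(G) = 2

Clique number ω(G) = 2 (lower bound: χ ≥ ω).
The graph is bipartite (no odd cycle), so 2 colors suffice: χ(G) = 2.
A valid 2-coloring: color 1: [1, 4, 7, 10]; color 2: [8, 9].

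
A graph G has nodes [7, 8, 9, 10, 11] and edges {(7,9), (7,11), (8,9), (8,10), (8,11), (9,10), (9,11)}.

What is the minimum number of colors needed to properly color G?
χ(G) = 3

Clique number ω(G) = 3 (lower bound: χ ≥ ω).
The clique on [8, 9, 10] has size 3, forcing χ ≥ 3, and the coloring below uses 3 colors, so χ(G) = 3.
A valid 3-coloring: color 1: [9]; color 2: [7, 8]; color 3: [10, 11].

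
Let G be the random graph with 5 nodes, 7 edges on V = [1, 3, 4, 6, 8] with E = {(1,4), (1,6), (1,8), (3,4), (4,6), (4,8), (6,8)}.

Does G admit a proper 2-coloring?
No, G is not 2-colorable

The clique on vertices [1, 4, 6, 8] has size 4 > 2, so it alone needs 4 colors.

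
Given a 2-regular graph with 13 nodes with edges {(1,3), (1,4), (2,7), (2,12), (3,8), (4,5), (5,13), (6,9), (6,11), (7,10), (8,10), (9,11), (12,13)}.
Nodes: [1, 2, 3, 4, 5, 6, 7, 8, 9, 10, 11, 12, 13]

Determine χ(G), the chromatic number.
Clique number ω(G) = 3 (lower bound: χ ≥ ω).
The clique on [6, 9, 11] has size 3, forcing χ ≥ 3, and the coloring below uses 3 colors, so χ(G) = 3.
A valid 3-coloring: color 1: [2, 3, 4, 9, 10, 13]; color 2: [1, 5, 7, 8, 11, 12]; color 3: [6].

χ(G) = 3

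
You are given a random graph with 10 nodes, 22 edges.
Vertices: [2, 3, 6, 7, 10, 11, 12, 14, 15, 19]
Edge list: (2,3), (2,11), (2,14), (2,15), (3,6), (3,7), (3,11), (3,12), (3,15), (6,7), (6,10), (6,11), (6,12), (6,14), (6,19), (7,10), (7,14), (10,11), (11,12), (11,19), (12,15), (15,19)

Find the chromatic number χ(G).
χ(G) = 4

Clique number ω(G) = 4 (lower bound: χ ≥ ω).
The clique on [3, 6, 11, 12] has size 4, forcing χ ≥ 4, and the coloring below uses 4 colors, so χ(G) = 4.
A valid 4-coloring: color 1: [6, 15]; color 2: [3, 10, 14, 19]; color 3: [7, 11]; color 4: [2, 12].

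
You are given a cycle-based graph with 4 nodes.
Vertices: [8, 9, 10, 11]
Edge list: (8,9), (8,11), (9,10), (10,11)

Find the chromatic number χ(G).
χ(G) = 2

Clique number ω(G) = 2 (lower bound: χ ≥ ω).
The graph is bipartite (no odd cycle), so 2 colors suffice: χ(G) = 2.
A valid 2-coloring: color 1: [8, 10]; color 2: [9, 11].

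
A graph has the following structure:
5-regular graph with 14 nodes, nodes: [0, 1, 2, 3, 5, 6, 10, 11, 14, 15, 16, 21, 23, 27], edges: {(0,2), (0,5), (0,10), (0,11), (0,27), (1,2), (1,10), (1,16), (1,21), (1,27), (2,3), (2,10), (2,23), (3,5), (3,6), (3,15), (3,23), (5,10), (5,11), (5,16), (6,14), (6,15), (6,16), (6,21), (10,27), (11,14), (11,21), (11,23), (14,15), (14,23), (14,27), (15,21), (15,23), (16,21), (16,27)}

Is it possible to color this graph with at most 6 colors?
Yes, G is 6-colorable

A valid 6-coloring: color 1: [3, 10, 11, 16]; color 2: [2, 5, 14, 21]; color 3: [0, 1, 6, 23]; color 4: [15, 27].
(χ(G) = 4 ≤ 6.)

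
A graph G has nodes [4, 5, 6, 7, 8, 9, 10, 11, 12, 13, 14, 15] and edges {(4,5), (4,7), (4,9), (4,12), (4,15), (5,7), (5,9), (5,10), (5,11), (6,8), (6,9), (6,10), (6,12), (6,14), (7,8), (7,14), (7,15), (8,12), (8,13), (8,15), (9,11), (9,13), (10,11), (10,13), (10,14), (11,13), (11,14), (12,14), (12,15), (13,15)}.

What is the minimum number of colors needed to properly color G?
χ(G) = 4

Clique number ω(G) = 3 (lower bound: χ ≥ ω).
Suppose a proper 3-coloring c exists. The clique [4, 5, 7] takes 3 distinct colors; by symmetry let c(4) = 1, c(5) = 2, c(7) = 3.
- Vertex 9: neighbors [4, 5] already have colors [1, 2] ⇒ c(9) = 3.
- Vertex 11: neighbors [5, 9] already have colors [2, 3] ⇒ c(11) = 1.
- Vertex 10: neighbors [11, 5] already have colors [1, 2] ⇒ c(10) = 3.
- Vertex 15: neighbors [4, 7] already have colors [1, 3] ⇒ c(15) = 2.
- Vertex 13: neighbors [11, 15, 9] already have colors [1, 2, 3] — all 3 colors blocked. Contradiction.
The forced assignments end in a contradiction, so G has no proper 3-coloring (χ ≥ 4).
The coloring below uses 4 colors, so χ(G) = 4.
A valid 4-coloring: color 1: [7, 9, 10, 12]; color 2: [5, 6, 15]; color 3: [4, 13, 14]; color 4: [8, 11].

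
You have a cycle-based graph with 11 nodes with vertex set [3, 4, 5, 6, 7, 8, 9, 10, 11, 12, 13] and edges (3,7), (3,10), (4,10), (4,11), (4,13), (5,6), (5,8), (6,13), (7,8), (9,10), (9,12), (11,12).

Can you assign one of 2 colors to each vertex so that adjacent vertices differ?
No, G is not 2-colorable

Odd cycle [12, 9, 10, 4, 11] needs 3 colors (χ ≥ 3).
Hence χ(G) ≥ 3 > 2, so no proper 2-coloring exists.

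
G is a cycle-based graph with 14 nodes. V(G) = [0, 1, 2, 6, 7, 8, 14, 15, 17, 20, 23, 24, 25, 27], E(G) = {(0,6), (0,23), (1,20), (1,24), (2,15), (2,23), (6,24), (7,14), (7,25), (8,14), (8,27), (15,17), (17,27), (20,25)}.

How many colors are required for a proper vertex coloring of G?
Clique number ω(G) = 2 (lower bound: χ ≥ ω).
The graph is bipartite (no odd cycle), so 2 colors suffice: χ(G) = 2.
A valid 2-coloring: color 1: [0, 2, 7, 8, 17, 20, 24]; color 2: [1, 6, 14, 15, 23, 25, 27].

χ(G) = 2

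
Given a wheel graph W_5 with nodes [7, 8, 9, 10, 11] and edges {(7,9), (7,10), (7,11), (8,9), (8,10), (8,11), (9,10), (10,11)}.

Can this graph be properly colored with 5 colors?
A valid 5-coloring: color 1: [10]; color 2: [9, 11]; color 3: [7, 8].
(χ(G) = 3 ≤ 5.)

Yes, G is 5-colorable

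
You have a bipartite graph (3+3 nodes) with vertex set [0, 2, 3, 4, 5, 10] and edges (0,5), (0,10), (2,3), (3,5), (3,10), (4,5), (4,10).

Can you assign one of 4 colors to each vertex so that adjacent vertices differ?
Yes, G is 4-colorable

A valid 4-coloring: color 1: [2, 5, 10]; color 2: [0, 3, 4].
(χ(G) = 2 ≤ 4.)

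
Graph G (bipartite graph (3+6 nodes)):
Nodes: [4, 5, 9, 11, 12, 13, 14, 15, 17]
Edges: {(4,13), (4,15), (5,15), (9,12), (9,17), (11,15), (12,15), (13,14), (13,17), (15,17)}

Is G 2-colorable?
A valid 2-coloring: color 1: [9, 13, 15]; color 2: [4, 5, 11, 12, 14, 17].
(χ(G) = 2 ≤ 2.)

Yes, G is 2-colorable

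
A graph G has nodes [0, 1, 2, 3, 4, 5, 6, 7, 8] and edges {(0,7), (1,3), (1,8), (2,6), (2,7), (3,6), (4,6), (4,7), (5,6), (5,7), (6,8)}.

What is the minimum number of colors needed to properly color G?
Clique number ω(G) = 2 (lower bound: χ ≥ ω).
The graph is bipartite (no odd cycle), so 2 colors suffice: χ(G) = 2.
A valid 2-coloring: color 1: [1, 6, 7]; color 2: [0, 2, 3, 4, 5, 8].

χ(G) = 2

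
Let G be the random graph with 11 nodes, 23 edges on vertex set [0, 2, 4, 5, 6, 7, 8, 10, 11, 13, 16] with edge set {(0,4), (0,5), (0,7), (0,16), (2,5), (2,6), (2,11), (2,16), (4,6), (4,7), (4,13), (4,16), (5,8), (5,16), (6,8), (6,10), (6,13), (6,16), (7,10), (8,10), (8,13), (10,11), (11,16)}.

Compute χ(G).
χ(G) = 4

Clique number ω(G) = 3 (lower bound: χ ≥ ω).
Odd cycle [4, 0, 5, 2, 6] needs 3 colors (χ ≥ 3).
Vertex 16 is adjacent to every vertex of [0, 2, 4, 5, 6], which already need 3 colors among themselves, so 16 needs a new color (χ ≥ 4).
The coloring below uses 4 colors, so χ(G) = 4.
A valid 4-coloring: color 1: [0, 6, 11]; color 2: [7, 8, 16]; color 3: [2, 4, 10]; color 4: [5, 13].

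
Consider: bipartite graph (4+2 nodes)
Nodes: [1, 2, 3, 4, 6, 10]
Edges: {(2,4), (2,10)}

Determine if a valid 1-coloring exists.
No, G is not 1-colorable

Edge (2,10) forces its endpoints to differ, so 1 color is not enough.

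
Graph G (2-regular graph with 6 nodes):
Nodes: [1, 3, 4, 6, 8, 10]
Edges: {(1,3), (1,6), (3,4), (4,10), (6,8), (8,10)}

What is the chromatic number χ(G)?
Clique number ω(G) = 2 (lower bound: χ ≥ ω).
The graph is bipartite (no odd cycle), so 2 colors suffice: χ(G) = 2.
A valid 2-coloring: color 1: [1, 4, 8]; color 2: [3, 6, 10].

χ(G) = 2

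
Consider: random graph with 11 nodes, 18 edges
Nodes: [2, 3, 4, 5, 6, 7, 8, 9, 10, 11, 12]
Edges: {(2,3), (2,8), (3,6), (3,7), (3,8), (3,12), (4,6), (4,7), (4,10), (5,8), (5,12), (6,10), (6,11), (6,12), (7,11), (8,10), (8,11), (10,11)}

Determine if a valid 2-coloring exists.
The clique on vertices [2, 3, 8] has size 3 > 2, so it alone needs 3 colors.

No, G is not 2-colorable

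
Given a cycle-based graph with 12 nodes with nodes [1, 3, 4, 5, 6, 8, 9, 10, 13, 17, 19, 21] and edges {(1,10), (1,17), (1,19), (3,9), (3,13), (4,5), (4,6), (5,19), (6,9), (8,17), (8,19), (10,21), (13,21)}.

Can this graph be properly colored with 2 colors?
A valid 2-coloring: color 1: [1, 3, 5, 6, 8, 21]; color 2: [4, 9, 10, 13, 17, 19].
(χ(G) = 2 ≤ 2.)

Yes, G is 2-colorable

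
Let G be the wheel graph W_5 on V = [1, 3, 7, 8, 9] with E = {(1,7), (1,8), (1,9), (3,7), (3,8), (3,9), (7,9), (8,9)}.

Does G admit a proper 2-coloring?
The clique on vertices [1, 8, 9] has size 3 > 2, so it alone needs 3 colors.

No, G is not 2-colorable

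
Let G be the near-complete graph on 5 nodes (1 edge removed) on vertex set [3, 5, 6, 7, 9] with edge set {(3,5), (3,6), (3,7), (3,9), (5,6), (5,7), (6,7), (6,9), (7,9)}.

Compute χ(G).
Clique number ω(G) = 4 (lower bound: χ ≥ ω).
The clique on [3, 6, 7, 9] has size 4, forcing χ ≥ 4, and the coloring below uses 4 colors, so χ(G) = 4.
A valid 4-coloring: color 1: [7]; color 2: [3]; color 3: [6]; color 4: [5, 9].

χ(G) = 4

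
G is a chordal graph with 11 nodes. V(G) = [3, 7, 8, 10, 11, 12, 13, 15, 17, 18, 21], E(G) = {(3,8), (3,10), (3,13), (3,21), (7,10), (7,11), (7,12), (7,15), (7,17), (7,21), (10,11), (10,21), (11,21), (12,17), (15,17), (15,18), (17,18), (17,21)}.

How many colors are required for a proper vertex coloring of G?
χ(G) = 4

Clique number ω(G) = 4 (lower bound: χ ≥ ω).
The clique on [7, 10, 11, 21] has size 4, forcing χ ≥ 4, and the coloring below uses 4 colors, so χ(G) = 4.
A valid 4-coloring: color 1: [3, 7, 18]; color 2: [8, 12, 13, 15, 21]; color 3: [10, 17]; color 4: [11].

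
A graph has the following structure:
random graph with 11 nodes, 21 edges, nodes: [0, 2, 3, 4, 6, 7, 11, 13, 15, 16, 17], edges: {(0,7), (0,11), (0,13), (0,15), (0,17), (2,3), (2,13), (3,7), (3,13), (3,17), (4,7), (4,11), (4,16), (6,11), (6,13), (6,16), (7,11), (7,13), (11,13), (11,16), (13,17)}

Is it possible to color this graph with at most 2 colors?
No, G is not 2-colorable

The clique on vertices [0, 7, 11, 13] has size 4 > 2, so it alone needs 4 colors.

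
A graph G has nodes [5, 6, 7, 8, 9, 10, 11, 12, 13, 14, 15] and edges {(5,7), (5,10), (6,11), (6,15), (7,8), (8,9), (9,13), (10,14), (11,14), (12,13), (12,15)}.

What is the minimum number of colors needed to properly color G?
χ(G) = 3

Clique number ω(G) = 2 (lower bound: χ ≥ ω).
Odd cycle [13, 12, 15, 6, 11, 14, 10, 5, 7, 8, 9] needs 3 colors (χ ≥ 3).
The coloring below uses 3 colors, so χ(G) = 3.
A valid 3-coloring: color 1: [5, 6, 8, 12, 14]; color 2: [7, 9, 10, 11, 15]; color 3: [13].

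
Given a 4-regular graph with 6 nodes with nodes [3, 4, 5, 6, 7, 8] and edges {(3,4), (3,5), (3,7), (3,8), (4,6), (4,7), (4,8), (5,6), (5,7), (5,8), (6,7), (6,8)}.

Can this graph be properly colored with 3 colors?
A valid 3-coloring: color 1: [4, 5]; color 2: [7, 8]; color 3: [3, 6].
(χ(G) = 3 ≤ 3.)

Yes, G is 3-colorable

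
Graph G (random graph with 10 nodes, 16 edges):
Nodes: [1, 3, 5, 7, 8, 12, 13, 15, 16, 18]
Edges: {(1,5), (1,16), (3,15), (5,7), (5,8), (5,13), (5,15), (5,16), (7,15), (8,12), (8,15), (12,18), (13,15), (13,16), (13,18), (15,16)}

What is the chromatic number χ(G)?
Clique number ω(G) = 4 (lower bound: χ ≥ ω).
The clique on [5, 13, 15, 16] has size 4, forcing χ ≥ 4, and the coloring below uses 4 colors, so χ(G) = 4.
A valid 4-coloring: color 1: [1, 12, 15]; color 2: [3, 5, 18]; color 3: [7, 8, 16]; color 4: [13].

χ(G) = 4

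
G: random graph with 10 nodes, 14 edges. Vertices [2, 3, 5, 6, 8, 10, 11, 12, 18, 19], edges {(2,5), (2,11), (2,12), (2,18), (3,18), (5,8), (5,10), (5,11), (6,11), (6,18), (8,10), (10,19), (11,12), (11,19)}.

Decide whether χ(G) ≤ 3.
A valid 3-coloring: color 1: [10, 11, 18]; color 2: [2, 3, 6, 8, 19]; color 3: [5, 12].
(χ(G) = 3 ≤ 3.)

Yes, G is 3-colorable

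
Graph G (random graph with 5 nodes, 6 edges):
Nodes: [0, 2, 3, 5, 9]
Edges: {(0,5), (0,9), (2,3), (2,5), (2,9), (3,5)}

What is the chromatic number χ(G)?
χ(G) = 3

Clique number ω(G) = 3 (lower bound: χ ≥ ω).
The clique on [2, 3, 5] has size 3, forcing χ ≥ 3, and the coloring below uses 3 colors, so χ(G) = 3.
A valid 3-coloring: color 1: [0, 2]; color 2: [5, 9]; color 3: [3].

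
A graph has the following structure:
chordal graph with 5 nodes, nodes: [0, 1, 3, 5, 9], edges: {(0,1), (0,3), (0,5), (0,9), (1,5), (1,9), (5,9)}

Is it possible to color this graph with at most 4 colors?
Yes, G is 4-colorable

A valid 4-coloring: color 1: [0]; color 2: [3, 9]; color 3: [1]; color 4: [5].
(χ(G) = 4 ≤ 4.)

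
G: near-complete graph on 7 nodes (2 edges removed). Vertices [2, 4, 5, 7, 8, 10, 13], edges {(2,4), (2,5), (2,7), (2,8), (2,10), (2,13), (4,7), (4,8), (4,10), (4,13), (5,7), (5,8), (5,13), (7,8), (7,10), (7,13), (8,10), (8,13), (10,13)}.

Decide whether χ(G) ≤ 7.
Yes, G is 7-colorable

A valid 7-coloring: color 1: [7]; color 2: [2]; color 3: [8]; color 4: [13]; color 5: [5, 10]; color 6: [4].
(χ(G) = 6 ≤ 7.)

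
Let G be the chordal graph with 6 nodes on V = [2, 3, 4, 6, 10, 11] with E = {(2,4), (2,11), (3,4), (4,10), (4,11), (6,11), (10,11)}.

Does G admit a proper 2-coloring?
No, G is not 2-colorable

The clique on vertices [4, 10, 11] has size 3 > 2, so it alone needs 3 colors.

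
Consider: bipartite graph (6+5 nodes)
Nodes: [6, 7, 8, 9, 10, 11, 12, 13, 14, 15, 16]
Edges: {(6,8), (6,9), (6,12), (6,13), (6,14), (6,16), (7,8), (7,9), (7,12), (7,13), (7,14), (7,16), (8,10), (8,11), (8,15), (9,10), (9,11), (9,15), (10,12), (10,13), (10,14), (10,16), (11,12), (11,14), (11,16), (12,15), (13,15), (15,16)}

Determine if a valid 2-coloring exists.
A valid 2-coloring: color 1: [6, 7, 10, 11, 15]; color 2: [8, 9, 12, 13, 14, 16].
(χ(G) = 2 ≤ 2.)

Yes, G is 2-colorable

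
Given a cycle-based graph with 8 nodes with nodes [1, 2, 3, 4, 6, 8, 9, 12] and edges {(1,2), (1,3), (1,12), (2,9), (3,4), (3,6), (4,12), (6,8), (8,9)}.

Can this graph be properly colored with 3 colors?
A valid 3-coloring: color 1: [2, 3, 8, 12]; color 2: [1, 4, 6, 9].
(χ(G) = 2 ≤ 3.)

Yes, G is 3-colorable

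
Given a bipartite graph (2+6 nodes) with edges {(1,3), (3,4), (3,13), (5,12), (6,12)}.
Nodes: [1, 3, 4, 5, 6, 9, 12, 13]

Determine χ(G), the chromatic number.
Clique number ω(G) = 2 (lower bound: χ ≥ ω).
The graph is bipartite (no odd cycle), so 2 colors suffice: χ(G) = 2.
A valid 2-coloring: color 1: [3, 9, 12]; color 2: [1, 4, 5, 6, 13].

χ(G) = 2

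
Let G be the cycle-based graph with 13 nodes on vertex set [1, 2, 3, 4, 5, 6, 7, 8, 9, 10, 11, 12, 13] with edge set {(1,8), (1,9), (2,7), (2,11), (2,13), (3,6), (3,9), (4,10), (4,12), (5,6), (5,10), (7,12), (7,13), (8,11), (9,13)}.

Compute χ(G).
Clique number ω(G) = 3 (lower bound: χ ≥ ω).
The clique on [2, 7, 13] has size 3, forcing χ ≥ 3, and the coloring below uses 3 colors, so χ(G) = 3.
A valid 3-coloring: color 1: [4, 5, 7, 9, 11]; color 2: [3, 8, 10, 12, 13]; color 3: [1, 2, 6].

χ(G) = 3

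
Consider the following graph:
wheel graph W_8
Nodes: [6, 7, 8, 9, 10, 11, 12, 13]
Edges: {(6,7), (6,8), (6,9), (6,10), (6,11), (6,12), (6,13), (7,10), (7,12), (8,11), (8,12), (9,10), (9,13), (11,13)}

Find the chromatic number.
χ(G) = 4

Clique number ω(G) = 3 (lower bound: χ ≥ ω).
Odd cycle [10, 9, 13, 11, 8, 12, 7] needs 3 colors (χ ≥ 3).
Vertex 6 is adjacent to every vertex of [7, 8, 9, 10, 11, 12, 13], which already need 3 colors among themselves, so 6 needs a new color (χ ≥ 4).
The coloring below uses 4 colors, so χ(G) = 4.
A valid 4-coloring: color 1: [6]; color 2: [10, 12, 13]; color 3: [7, 9, 11]; color 4: [8].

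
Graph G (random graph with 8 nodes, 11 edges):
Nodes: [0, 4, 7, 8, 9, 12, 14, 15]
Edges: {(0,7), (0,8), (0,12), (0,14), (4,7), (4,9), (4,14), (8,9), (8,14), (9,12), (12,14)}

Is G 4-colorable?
A valid 4-coloring: color 1: [0, 4, 15]; color 2: [7, 9, 14]; color 3: [8, 12].
(χ(G) = 3 ≤ 4.)

Yes, G is 4-colorable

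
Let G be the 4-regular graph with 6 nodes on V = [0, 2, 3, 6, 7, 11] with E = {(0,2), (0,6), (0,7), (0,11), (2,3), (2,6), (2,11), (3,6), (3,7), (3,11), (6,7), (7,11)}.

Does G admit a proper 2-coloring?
The clique on vertices [0, 2, 11] has size 3 > 2, so it alone needs 3 colors.

No, G is not 2-colorable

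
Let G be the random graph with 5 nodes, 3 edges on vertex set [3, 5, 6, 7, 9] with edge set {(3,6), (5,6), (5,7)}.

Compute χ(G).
χ(G) = 2

Clique number ω(G) = 2 (lower bound: χ ≥ ω).
The graph is bipartite (no odd cycle), so 2 colors suffice: χ(G) = 2.
A valid 2-coloring: color 1: [6, 7, 9]; color 2: [3, 5].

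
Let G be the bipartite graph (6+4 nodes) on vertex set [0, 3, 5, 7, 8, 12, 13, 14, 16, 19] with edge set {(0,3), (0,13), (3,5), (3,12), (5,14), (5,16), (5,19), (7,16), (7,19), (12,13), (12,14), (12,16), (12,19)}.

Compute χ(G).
Clique number ω(G) = 2 (lower bound: χ ≥ ω).
The graph is bipartite (no odd cycle), so 2 colors suffice: χ(G) = 2.
A valid 2-coloring: color 1: [0, 5, 7, 8, 12]; color 2: [3, 13, 14, 16, 19].

χ(G) = 2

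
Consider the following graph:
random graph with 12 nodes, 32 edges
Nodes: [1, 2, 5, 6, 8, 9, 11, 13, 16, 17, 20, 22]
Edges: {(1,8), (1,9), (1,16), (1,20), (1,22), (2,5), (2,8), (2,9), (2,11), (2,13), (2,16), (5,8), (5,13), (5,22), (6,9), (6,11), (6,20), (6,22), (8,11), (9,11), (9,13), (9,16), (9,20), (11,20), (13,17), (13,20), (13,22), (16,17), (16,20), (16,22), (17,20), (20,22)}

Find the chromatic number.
χ(G) = 4

Clique number ω(G) = 4 (lower bound: χ ≥ ω).
The clique on [1, 9, 16, 20] has size 4, forcing χ ≥ 4, and the coloring below uses 4 colors, so χ(G) = 4.
A valid 4-coloring: color 1: [2, 20]; color 2: [8, 9, 17, 22]; color 3: [11, 13, 16]; color 4: [1, 5, 6].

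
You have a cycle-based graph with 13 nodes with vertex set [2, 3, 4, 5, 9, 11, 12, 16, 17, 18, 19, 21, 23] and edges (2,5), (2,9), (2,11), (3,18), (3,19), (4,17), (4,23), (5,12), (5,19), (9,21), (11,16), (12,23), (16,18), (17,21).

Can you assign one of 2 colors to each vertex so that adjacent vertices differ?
Odd cycle [16, 18, 3, 19, 5, 2, 11] needs 3 colors (χ ≥ 3).
Hence χ(G) ≥ 3 > 2, so no proper 2-coloring exists.

No, G is not 2-colorable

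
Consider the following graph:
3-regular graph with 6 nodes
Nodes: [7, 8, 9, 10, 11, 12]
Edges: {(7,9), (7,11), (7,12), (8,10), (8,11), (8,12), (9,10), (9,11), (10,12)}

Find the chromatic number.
Clique number ω(G) = 3 (lower bound: χ ≥ ω).
The clique on [8, 10, 12] has size 3, forcing χ ≥ 3, and the coloring below uses 3 colors, so χ(G) = 3.
A valid 3-coloring: color 1: [7, 8]; color 2: [9, 12]; color 3: [10, 11].

χ(G) = 3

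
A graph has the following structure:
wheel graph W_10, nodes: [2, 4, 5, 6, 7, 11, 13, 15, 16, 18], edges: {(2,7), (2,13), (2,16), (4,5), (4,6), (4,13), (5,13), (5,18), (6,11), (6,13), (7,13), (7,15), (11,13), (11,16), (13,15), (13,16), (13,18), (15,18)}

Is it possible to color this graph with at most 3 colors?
No, G is not 3-colorable

Odd cycle [5, 18, 15, 7, 2, 16, 11, 6, 4] needs 3 colors (χ ≥ 3).
Vertex 13 is adjacent to every vertex of [2, 4, 5, 6, 7, 11, 15, 16, 18], which already need 3 colors among themselves, so 13 needs a new color (χ ≥ 4).
Hence χ(G) ≥ 4 > 3, so no proper 3-coloring exists.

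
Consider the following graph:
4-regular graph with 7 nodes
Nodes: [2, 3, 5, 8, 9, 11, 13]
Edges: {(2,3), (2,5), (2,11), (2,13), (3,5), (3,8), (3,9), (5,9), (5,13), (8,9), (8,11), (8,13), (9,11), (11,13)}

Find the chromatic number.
χ(G) = 4

Clique number ω(G) = 3 (lower bound: χ ≥ ω).
Suppose a proper 3-coloring c exists. The clique [2, 3, 5] takes 3 distinct colors; by symmetry let c(2) = 1, c(3) = 2, c(5) = 3.
- Vertex 9: neighbors [3, 5] already have colors [2, 3] ⇒ c(9) = 1.
- Vertex 8: neighbors [9, 3] already have colors [1, 2] ⇒ c(8) = 3.
- Vertex 11: neighbors [2, 8] already have colors [1, 3] ⇒ c(11) = 2.
- Vertex 13: neighbors [2, 11, 5] already have colors [1, 2, 3] — all 3 colors blocked. Contradiction.
The forced assignments end in a contradiction, so G has no proper 3-coloring (χ ≥ 4).
The coloring below uses 4 colors, so χ(G) = 4.
A valid 4-coloring: color 1: [2, 8]; color 2: [5, 11]; color 3: [9, 13]; color 4: [3].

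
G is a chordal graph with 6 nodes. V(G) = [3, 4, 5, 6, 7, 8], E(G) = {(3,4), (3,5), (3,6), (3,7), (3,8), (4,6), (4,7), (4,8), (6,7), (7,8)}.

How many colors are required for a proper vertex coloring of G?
χ(G) = 4

Clique number ω(G) = 4 (lower bound: χ ≥ ω).
The clique on [3, 4, 7, 8] has size 4, forcing χ ≥ 4, and the coloring below uses 4 colors, so χ(G) = 4.
A valid 4-coloring: color 1: [3]; color 2: [5, 7]; color 3: [4]; color 4: [6, 8].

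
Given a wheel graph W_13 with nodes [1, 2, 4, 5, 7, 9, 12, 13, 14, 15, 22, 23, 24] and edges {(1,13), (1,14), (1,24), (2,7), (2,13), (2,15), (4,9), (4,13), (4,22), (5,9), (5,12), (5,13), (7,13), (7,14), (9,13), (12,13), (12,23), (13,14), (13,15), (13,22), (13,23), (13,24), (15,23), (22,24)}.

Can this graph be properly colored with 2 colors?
No, G is not 2-colorable

The clique on vertices [1, 13, 24] has size 3 > 2, so it alone needs 3 colors.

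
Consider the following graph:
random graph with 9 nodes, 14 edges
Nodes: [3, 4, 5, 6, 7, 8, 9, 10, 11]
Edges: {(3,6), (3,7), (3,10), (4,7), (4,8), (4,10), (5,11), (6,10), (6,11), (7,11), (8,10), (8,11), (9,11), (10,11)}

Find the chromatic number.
Clique number ω(G) = 3 (lower bound: χ ≥ ω).
The clique on [8, 10, 11] has size 3, forcing χ ≥ 3, and the coloring below uses 3 colors, so χ(G) = 3.
A valid 3-coloring: color 1: [3, 4, 11]; color 2: [5, 7, 9, 10]; color 3: [6, 8].

χ(G) = 3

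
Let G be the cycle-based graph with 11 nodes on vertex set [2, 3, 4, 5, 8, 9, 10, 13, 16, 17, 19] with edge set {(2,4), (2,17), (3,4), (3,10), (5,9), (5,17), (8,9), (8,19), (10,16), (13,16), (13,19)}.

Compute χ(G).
Clique number ω(G) = 2 (lower bound: χ ≥ ω).
Odd cycle [4, 3, 10, 16, 13, 19, 8, 9, 5, 17, 2] needs 3 colors (χ ≥ 3).
The coloring below uses 3 colors, so χ(G) = 3.
A valid 3-coloring: color 1: [4, 8, 10, 13, 17]; color 2: [2, 3, 9, 16, 19]; color 3: [5].

χ(G) = 3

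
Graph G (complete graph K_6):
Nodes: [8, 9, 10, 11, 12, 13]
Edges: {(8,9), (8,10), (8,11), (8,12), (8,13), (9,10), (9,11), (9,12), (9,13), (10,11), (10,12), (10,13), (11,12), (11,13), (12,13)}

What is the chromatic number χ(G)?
Clique number ω(G) = 6 (lower bound: χ ≥ ω).
The clique on [8, 9, 10, 11, 12, 13] has size 6, forcing χ ≥ 6, and the coloring below uses 6 colors, so χ(G) = 6.
A valid 6-coloring: color 1: [11]; color 2: [9]; color 3: [8]; color 4: [10]; color 5: [12]; color 6: [13].

χ(G) = 6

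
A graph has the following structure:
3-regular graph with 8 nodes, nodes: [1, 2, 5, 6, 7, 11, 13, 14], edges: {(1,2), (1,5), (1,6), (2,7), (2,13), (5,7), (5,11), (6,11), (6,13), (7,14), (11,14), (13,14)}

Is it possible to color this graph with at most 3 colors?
Yes, G is 3-colorable

A valid 3-coloring: color 1: [1, 7, 11, 13]; color 2: [2, 5, 6, 14].
(χ(G) = 2 ≤ 3.)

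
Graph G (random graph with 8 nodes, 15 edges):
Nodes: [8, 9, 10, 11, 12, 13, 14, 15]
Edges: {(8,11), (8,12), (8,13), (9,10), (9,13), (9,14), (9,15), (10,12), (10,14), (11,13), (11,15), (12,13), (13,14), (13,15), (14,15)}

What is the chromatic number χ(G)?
χ(G) = 4

Clique number ω(G) = 4 (lower bound: χ ≥ ω).
The clique on [9, 13, 14, 15] has size 4, forcing χ ≥ 4, and the coloring below uses 4 colors, so χ(G) = 4.
A valid 4-coloring: color 1: [10, 13]; color 2: [9, 11, 12]; color 3: [8, 14]; color 4: [15].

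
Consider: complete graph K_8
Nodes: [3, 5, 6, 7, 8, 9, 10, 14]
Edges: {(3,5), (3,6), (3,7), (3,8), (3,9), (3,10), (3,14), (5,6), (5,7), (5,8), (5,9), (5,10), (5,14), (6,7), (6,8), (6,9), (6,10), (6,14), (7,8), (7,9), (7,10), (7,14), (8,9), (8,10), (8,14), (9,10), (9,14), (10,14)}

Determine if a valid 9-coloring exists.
Yes, G is 9-colorable

A valid 9-coloring: color 1: [3]; color 2: [14]; color 3: [8]; color 4: [9]; color 5: [6]; color 6: [10]; color 7: [7]; color 8: [5].
(χ(G) = 8 ≤ 9.)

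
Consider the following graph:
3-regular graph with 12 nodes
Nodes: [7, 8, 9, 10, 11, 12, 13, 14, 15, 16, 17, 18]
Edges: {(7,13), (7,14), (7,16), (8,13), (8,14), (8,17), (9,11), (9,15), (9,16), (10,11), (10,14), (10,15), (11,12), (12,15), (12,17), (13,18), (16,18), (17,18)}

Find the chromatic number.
χ(G) = 2

Clique number ω(G) = 2 (lower bound: χ ≥ ω).
The graph is bipartite (no odd cycle), so 2 colors suffice: χ(G) = 2.
A valid 2-coloring: color 1: [7, 8, 9, 10, 12, 18]; color 2: [11, 13, 14, 15, 16, 17].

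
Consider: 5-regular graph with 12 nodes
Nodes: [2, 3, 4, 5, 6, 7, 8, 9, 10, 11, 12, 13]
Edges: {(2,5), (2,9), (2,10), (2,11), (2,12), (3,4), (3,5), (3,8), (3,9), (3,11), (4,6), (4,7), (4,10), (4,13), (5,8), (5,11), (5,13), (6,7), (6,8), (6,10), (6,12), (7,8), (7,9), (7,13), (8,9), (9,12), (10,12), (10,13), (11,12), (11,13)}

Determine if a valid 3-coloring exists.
Suppose a proper 3-coloring c exists. The clique [2, 5, 11] takes 3 distinct colors; by symmetry let c(2) = 1, c(5) = 2, c(11) = 3.
- Vertex 3: neighbors [5, 11] already have colors [2, 3] ⇒ c(3) = 1.
- Vertex 8: neighbors [3, 5] already have colors [1, 2] ⇒ c(8) = 3.
- Vertex 12: neighbors [2, 11] already have colors [1, 3] ⇒ c(12) = 2.
- Vertex 9: neighbors [2, 12, 8] already have colors [1, 2, 3] — all 3 colors blocked. Contradiction.
The forced assignments end in a contradiction, so G has no proper 3-coloring (χ ≥ 4).

No, G is not 3-colorable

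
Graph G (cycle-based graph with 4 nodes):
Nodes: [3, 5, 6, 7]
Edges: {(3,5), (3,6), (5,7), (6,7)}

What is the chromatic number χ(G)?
Clique number ω(G) = 2 (lower bound: χ ≥ ω).
The graph is bipartite (no odd cycle), so 2 colors suffice: χ(G) = 2.
A valid 2-coloring: color 1: [5, 6]; color 2: [3, 7].

χ(G) = 2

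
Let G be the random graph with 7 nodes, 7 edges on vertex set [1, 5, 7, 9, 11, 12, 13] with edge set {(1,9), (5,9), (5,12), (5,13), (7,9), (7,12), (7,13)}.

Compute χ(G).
Clique number ω(G) = 2 (lower bound: χ ≥ ω).
The graph is bipartite (no odd cycle), so 2 colors suffice: χ(G) = 2.
A valid 2-coloring: color 1: [9, 11, 12, 13]; color 2: [1, 5, 7].

χ(G) = 2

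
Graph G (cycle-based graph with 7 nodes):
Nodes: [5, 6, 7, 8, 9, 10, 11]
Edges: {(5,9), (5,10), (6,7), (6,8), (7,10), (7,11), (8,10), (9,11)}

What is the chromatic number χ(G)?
Clique number ω(G) = 2 (lower bound: χ ≥ ω).
Odd cycle [11, 7, 10, 5, 9] needs 3 colors (χ ≥ 3).
The coloring below uses 3 colors, so χ(G) = 3.
A valid 3-coloring: color 1: [5, 7, 8]; color 2: [6, 9, 10]; color 3: [11].

χ(G) = 3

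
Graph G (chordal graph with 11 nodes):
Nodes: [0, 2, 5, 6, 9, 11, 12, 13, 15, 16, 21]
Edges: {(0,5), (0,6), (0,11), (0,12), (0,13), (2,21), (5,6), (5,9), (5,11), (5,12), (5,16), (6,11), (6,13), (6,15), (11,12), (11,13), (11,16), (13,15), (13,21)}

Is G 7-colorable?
Yes, G is 7-colorable

A valid 7-coloring: color 1: [9, 11, 15, 21]; color 2: [2, 5, 13]; color 3: [6, 12, 16]; color 4: [0].
(χ(G) = 4 ≤ 7.)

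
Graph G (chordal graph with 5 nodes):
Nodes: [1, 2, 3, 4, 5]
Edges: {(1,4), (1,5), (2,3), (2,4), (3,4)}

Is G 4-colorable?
Yes, G is 4-colorable

A valid 4-coloring: color 1: [4, 5]; color 2: [1, 2]; color 3: [3].
(χ(G) = 3 ≤ 4.)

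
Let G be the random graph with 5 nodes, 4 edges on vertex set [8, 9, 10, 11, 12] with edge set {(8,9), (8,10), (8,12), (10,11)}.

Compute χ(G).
Clique number ω(G) = 2 (lower bound: χ ≥ ω).
The graph is bipartite (no odd cycle), so 2 colors suffice: χ(G) = 2.
A valid 2-coloring: color 1: [8, 11]; color 2: [9, 10, 12].

χ(G) = 2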